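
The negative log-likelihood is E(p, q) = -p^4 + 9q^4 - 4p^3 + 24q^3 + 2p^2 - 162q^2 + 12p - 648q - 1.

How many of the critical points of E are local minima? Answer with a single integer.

2

E separates as a function of p plus a function of q, so ∇E=0 decouples.
∂E/∂p = -4(p - 1)(p + 1)(p + 3) = 0 at p ∈ {-3, -1, 1}; ∂E/∂q = 36(q - 3)(q + 2)(q + 3) = 0 at q ∈ {-3, -2, 3}.
The Hessian is diagonal: diag(E_pp, E_qq). Second derivatives: E_pp(-3)=-32, E_pp(-1)=16, E_pp(1)=-32; E_qq(-3)=216, E_qq(-2)=-180, E_qq(3)=1080.
Local minima occur where both diagonal entries positive: (-1, -3), (-1, 3). Count: 2.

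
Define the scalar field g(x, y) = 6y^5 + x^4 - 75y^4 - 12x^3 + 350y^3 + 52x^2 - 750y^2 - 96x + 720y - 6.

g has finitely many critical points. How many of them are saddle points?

g separates as a function of x plus a function of y, so ∇g=0 decouples.
∂g/∂x = 4(x - 4)(x - 3)(x - 2) = 0 at x ∈ {2, 3, 4}; ∂g/∂y = 30(y - 4)(y - 3)(y - 2)(y - 1) = 0 at y ∈ {1, 2, 3, 4}.
The Hessian is diagonal: diag(g_xx, g_yy). Second derivatives: g_xx(2)=8, g_xx(3)=-4, g_xx(4)=8; g_yy(1)=-180, g_yy(2)=60, g_yy(3)=-60, g_yy(4)=180.
Saddle points occur where the two diagonal entries have opposite signs: (2, 1), (2, 3), (3, 2), (3, 4), (4, 1), (4, 3). Count: 6.

6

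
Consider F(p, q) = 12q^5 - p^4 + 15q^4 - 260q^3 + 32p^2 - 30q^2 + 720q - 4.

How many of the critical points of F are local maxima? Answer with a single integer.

F separates as a function of p plus a function of q, so ∇F=0 decouples.
∂F/∂p = -4p(p - 4)(p + 4) = 0 at p ∈ {-4, 0, 4}; ∂F/∂q = 60(q - 3)(q - 1)(q + 1)(q + 4) = 0 at q ∈ {-4, -1, 1, 3}.
The Hessian is diagonal: diag(F_pp, F_qq). Second derivatives: F_pp(-4)=-128, F_pp(0)=64, F_pp(4)=-128; F_qq(-4)=-6300, F_qq(-1)=1440, F_qq(1)=-1200, F_qq(3)=3360.
Local maxima occur where both diagonal entries negative: (-4, -4), (-4, 1), (4, -4), (4, 1). Count: 4.

4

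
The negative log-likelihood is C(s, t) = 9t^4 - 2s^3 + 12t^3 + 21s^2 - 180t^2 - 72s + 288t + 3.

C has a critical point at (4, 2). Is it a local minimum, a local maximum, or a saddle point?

The mixed partial ∂²C/∂s∂t is 0, so the Hessian at any point is diag(C_ss, C_tt) = diag(6(-2s + 7), 36(3t^2 + 2t - 10)).
At (4, 2): H = diag(-6, 216).
The eigenvalues have opposite signs, so H is indefinite: a saddle point.

saddle point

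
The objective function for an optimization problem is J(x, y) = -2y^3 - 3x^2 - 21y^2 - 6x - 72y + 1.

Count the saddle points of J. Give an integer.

1

J separates as a function of x plus a function of y, so ∇J=0 decouples.
∂J/∂x = -6(x + 1) = 0 at x ∈ {-1}; ∂J/∂y = -6(y + 3)(y + 4) = 0 at y ∈ {-4, -3}.
The Hessian is diagonal: diag(J_xx, J_yy). Second derivatives: J_xx(-1)=-6; J_yy(-4)=6, J_yy(-3)=-6.
Saddle points occur where the two diagonal entries have opposite signs: (-1, -4). Count: 1.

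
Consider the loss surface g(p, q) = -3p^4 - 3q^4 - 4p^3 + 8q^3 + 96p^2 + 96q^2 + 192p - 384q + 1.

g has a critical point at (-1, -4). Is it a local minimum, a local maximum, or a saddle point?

saddle point

The mixed partial ∂²g/∂p∂q is 0, so the Hessian at any point is diag(g_pp, g_qq) = diag(12(-3p^2 - 2p + 16), 12(-3q^2 + 4q + 16)).
At (-1, -4): H = diag(180, -576).
The eigenvalues have opposite signs, so H is indefinite: a saddle point.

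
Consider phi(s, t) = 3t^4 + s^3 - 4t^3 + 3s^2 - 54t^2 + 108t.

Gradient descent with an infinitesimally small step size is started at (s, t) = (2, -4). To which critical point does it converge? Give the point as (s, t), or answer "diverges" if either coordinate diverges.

phi is separable, so gradient descent decouples: s follows -∂phi/∂s, t follows -∂phi/∂t.
∂phi/∂s = 3s(s + 2); at s=2 this is 24, so s decreases.
∂phi/∂t = 12(t - 3)(t - 1)(t + 3); at t=-4 this is -420, so t increases.
s converges to its nearest critical value 0 (a local min of the s-part); t converges to -3. The iterate converges to (0, -3).

(0, -3)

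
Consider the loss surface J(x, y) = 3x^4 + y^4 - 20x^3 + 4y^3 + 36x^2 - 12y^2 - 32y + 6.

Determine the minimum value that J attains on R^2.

-58

J(x,y) separates as P(x) + Q(y) + 6, so its minimum is min P + min Q + 6.
P'(x) = 12x(x - 3)(x - 2) vanishes at x ∈ {0, 2, 3}; Q'(y) = 4(y - 2)(y + 1)(y + 4) vanishes at y ∈ {-4, -1, 2}.
Local minima of P (where P''>0): P(0)=0, P(3)=27. Local minima of Q: Q(-4)=-64, Q(2)=-64.
So the global minimum of J is P(0) + Q(-4) + 6 = 0 − 64 + 6 = -58, attained at (0, -4).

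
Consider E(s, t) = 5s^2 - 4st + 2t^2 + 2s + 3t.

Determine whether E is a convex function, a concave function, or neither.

E is quadratic, so its Hessian is the constant matrix H = [[10, -4], [-4, 4]].
det(H) = 24, tr(H) = 14.
det(H) > 0 and tr(H) > 0, so H is positive definite everywhere: convex.

convex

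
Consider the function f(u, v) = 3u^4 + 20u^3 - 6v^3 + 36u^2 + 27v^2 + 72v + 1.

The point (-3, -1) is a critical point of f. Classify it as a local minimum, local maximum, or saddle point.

The mixed partial ∂²f/∂u∂v is 0, so the Hessian at any point is diag(f_uu, f_vv) = diag(12(3u^2 + 10u + 6), 18(-2v + 3)).
At (-3, -1): H = diag(36, 90).
Both eigenvalues are positive, so H is positive definite: a local minimum.

local minimum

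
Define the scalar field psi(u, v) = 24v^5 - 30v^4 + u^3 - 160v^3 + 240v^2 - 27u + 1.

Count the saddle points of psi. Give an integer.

psi separates as a function of u plus a function of v, so ∇psi=0 decouples.
∂psi/∂u = 3(u - 3)(u + 3) = 0 at u ∈ {-3, 3}; ∂psi/∂v = 120v(v - 2)(v - 1)(v + 2) = 0 at v ∈ {-2, 0, 1, 2}.
The Hessian is diagonal: diag(psi_uu, psi_vv). Second derivatives: psi_uu(-3)=-18, psi_uu(3)=18; psi_vv(-2)=-2880, psi_vv(0)=480, psi_vv(1)=-360, psi_vv(2)=960.
Saddle points occur where the two diagonal entries have opposite signs: (-3, 0), (-3, 2), (3, -2), (3, 1). Count: 4.

4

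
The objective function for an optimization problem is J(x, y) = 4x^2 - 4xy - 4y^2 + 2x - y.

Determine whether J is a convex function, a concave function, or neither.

neither

J is quadratic, so its Hessian is the constant matrix H = [[8, -4], [-4, -8]].
det(H) = -80, tr(H) = 0.
det(H) < 0, so H is indefinite: neither convex nor concave.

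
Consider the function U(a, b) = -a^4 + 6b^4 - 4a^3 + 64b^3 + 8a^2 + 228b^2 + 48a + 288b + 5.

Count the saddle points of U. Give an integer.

5

U separates as a function of a plus a function of b, so ∇U=0 decouples.
∂U/∂a = -4(a - 2)(a + 2)(a + 3) = 0 at a ∈ {-3, -2, 2}; ∂U/∂b = 24(b + 1)(b + 3)(b + 4) = 0 at b ∈ {-4, -3, -1}.
The Hessian is diagonal: diag(U_aa, U_bb). Second derivatives: U_aa(-3)=-20, U_aa(-2)=16, U_aa(2)=-80; U_bb(-4)=72, U_bb(-3)=-48, U_bb(-1)=144.
Saddle points occur where the two diagonal entries have opposite signs: (-3, -4), (-3, -1), (-2, -3), (2, -4), (2, -1). Count: 5.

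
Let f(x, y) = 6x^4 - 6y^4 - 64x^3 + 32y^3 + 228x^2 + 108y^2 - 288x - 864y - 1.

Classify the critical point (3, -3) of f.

The mixed partial ∂²f/∂x∂y is 0, so the Hessian at any point is diag(f_xx, f_yy) = diag(24(3x^2 - 16x + 19), 24(-3y^2 + 8y + 9)).
At (3, -3): H = diag(-48, -1008).
Both eigenvalues are negative, so H is negative definite: a local maximum.

local maximum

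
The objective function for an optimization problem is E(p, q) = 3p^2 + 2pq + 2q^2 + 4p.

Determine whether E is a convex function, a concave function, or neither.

convex

E is quadratic, so its Hessian is the constant matrix H = [[6, 2], [2, 4]].
det(H) = 20, tr(H) = 10.
det(H) > 0 and tr(H) > 0, so H is positive definite everywhere: convex.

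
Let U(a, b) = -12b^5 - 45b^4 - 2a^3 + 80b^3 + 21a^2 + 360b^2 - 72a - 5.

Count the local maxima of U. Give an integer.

2

U separates as a function of a plus a function of b, so ∇U=0 decouples.
∂U/∂a = -6(a - 4)(a - 3) = 0 at a ∈ {3, 4}; ∂U/∂b = -60b(b - 2)(b + 2)(b + 3) = 0 at b ∈ {-3, -2, 0, 2}.
The Hessian is diagonal: diag(U_aa, U_bb). Second derivatives: U_aa(3)=6, U_aa(4)=-6; U_bb(-3)=900, U_bb(-2)=-480, U_bb(0)=720, U_bb(2)=-2400.
Local maxima occur where both diagonal entries negative: (4, -2), (4, 2). Count: 2.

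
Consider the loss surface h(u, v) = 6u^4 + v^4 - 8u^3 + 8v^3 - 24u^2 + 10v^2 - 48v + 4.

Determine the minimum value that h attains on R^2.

h(u,v) separates as P(u) + Q(v) + 4, so its minimum is min P + min Q + 4.
P'(u) = 24u(u - 2)(u + 1) vanishes at u ∈ {-1, 0, 2}; Q'(v) = 4(v - 1)(v + 3)(v + 4) vanishes at v ∈ {-4, -3, 1}.
Local minima of P (where P''>0): P(-1)=-10, P(2)=-64. Local minima of Q: Q(-4)=96, Q(1)=-29.
So the global minimum of h is P(2) + Q(1) + 4 = -64 − 29 + 4 = -89, attained at (2, 1).

-89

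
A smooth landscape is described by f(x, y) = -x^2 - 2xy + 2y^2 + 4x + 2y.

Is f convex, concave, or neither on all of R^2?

f is quadratic, so its Hessian is the constant matrix H = [[-2, -2], [-2, 4]].
det(H) = -12, tr(H) = 2.
det(H) < 0, so H is indefinite: neither convex nor concave.

neither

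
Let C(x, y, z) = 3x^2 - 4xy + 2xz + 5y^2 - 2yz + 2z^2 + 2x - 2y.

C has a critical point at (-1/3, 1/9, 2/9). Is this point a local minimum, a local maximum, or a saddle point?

The Hessian is constant: H = [[6, -4, 2], [-4, 10, -2], [2, -2, 4]].
Leading principal minors: Δ₁ = 6, Δ₂ = 44, Δ₃ = 144.
All leading minors are positive, so H is positive definite: a local minimum.

local minimum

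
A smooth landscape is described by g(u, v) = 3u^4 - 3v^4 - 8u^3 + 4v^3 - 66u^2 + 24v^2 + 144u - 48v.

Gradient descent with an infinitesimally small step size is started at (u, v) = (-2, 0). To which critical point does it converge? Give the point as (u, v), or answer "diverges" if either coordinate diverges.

(-3, 1)

g is separable, so gradient descent decouples: u follows -∂g/∂u, v follows -∂g/∂v.
∂g/∂u = 12(u - 4)(u - 1)(u + 3); at u=-2 this is 216, so u decreases.
∂g/∂v = -12(v - 2)(v - 1)(v + 2); at v=0 this is -48, so v increases.
u converges to its nearest critical value -3 (a local min of the u-part); v converges to 1. The iterate converges to (-3, 1).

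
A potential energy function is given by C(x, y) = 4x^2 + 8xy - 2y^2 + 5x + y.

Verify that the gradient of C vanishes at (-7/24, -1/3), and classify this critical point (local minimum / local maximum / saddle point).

∇C = (8x + 8y + 5, 8x - 4y + 1); substituting (-7/24, -1/3) gives ∇C = (0, 0), so (-7/24, -1/3) is indeed a critical point.
The Hessian of C is constant: H = [[8, 8], [8, -4]].
det(H) = 8·(-4) − 8² = -96.
Since det(H) < 0, H is indefinite and the critical point is a saddle point.

saddle point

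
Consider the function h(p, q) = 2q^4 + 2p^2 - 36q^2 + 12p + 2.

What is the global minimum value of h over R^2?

-178

h(p,q) separates as A(p) + B(q) + 2, so its minimum is min A + min B + 2.
A'(p) = 4p + 12 vanishes at p ∈ {-3}; B'(q) = 8q(q - 3)(q + 3) vanishes at q ∈ {-3, 0, 3}.
Local minima of A (where A''>0): A(-3)=-18. Local minima of B: B(-3)=-162, B(3)=-162.
So the global minimum of h is A(-3) + B(-3) + 2 = -18 − 162 + 2 = -178, attained at (-3, -3).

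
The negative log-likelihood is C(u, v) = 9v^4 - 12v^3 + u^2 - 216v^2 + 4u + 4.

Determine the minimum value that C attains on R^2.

-1920

C(u,v) separates as P(u) + Q(v) + 4, so its minimum is min P + min Q + 4.
P'(u) = 2u + 4 vanishes at u ∈ {-2}; Q'(v) = 36v(v - 4)(v + 3) vanishes at v ∈ {-3, 0, 4}.
Local minima of P (where P''>0): P(-2)=-4. Local minima of Q: Q(-3)=-891, Q(4)=-1920.
So the global minimum of C is P(-2) + Q(4) + 4 = -4 − 1920 + 4 = -1920, attained at (-2, 4).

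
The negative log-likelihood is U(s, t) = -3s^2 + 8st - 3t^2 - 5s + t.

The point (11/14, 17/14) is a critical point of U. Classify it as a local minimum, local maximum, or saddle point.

saddle point

The Hessian of U is constant: H = [[-6, 8], [8, -6]].
det(H) = (-6)·(-6) − 8² = -28.
Since det(H) < 0, H is indefinite and the critical point is a saddle point.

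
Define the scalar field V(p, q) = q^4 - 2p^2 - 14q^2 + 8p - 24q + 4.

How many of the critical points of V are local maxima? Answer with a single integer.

1

V separates as a function of p plus a function of q, so ∇V=0 decouples.
∂V/∂p = -4(p - 2) = 0 at p ∈ {2}; ∂V/∂q = 4(q - 3)(q + 1)(q + 2) = 0 at q ∈ {-2, -1, 3}.
The Hessian is diagonal: diag(V_pp, V_qq). Second derivatives: V_pp(2)=-4; V_qq(-2)=20, V_qq(-1)=-16, V_qq(3)=80.
Local maxima occur where both diagonal entries negative: (2, -1). Count: 1.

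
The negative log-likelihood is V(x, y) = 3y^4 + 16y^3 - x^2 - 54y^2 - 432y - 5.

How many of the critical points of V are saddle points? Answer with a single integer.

2

V separates as a function of x plus a function of y, so ∇V=0 decouples.
∂V/∂x = -2x = 0 at x ∈ {0}; ∂V/∂y = 12(y - 3)(y + 3)(y + 4) = 0 at y ∈ {-4, -3, 3}.
The Hessian is diagonal: diag(V_xx, V_yy). Second derivatives: V_xx(0)=-2; V_yy(-4)=84, V_yy(-3)=-72, V_yy(3)=504.
Saddle points occur where the two diagonal entries have opposite signs: (0, -4), (0, 3). Count: 2.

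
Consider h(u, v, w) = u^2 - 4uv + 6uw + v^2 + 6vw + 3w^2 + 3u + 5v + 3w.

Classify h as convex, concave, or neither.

neither

h is quadratic, so its Hessian is the constant matrix H = [[2, -4, 6], [-4, 2, 6], [6, 6, 6]].
Leading principal minors: 2, -12, -504.
Neither pattern holds ⇒ H is indefinite ⇒ neither convex nor concave.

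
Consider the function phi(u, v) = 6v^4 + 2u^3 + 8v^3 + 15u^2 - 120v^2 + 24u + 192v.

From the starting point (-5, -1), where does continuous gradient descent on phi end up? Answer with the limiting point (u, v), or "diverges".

diverges

phi is separable, so gradient descent decouples: u follows -∂phi/∂u, v follows -∂phi/∂v.
∂phi/∂u = 6(u + 1)(u + 4); at u=-5 this is 24, so u decreases.
∂phi/∂v = 24(v - 2)(v - 1)(v + 4); at v=-1 this is 432, so v decreases.
The u-coordinate has no critical point in that direction and runs off to infinity.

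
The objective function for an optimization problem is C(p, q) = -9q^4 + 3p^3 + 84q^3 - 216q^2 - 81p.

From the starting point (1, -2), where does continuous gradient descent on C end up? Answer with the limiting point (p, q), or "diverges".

C is separable, so gradient descent decouples: p follows -∂C/∂p, q follows -∂C/∂q.
∂C/∂p = 9(p - 3)(p + 3); at p=1 this is -72, so p increases.
∂C/∂q = -36q(q - 4)(q - 3); at q=-2 this is 2160, so q decreases.
The q-coordinate has no critical point in that direction and runs off to infinity.

diverges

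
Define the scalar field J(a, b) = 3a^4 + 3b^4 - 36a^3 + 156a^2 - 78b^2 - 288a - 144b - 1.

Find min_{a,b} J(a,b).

J(a,b) separates as P(a) + Q(b) − 1, so its minimum is min P + min Q − 1.
P'(a) = 12(a - 4)(a - 3)(a - 2) vanishes at a ∈ {2, 3, 4}; Q'(b) = 12(b - 4)(b + 1)(b + 3) vanishes at b ∈ {-3, -1, 4}.
Local minima of P (where P''>0): P(2)=-192, P(4)=-192. Local minima of Q: Q(-3)=-27, Q(4)=-1056.
So the global minimum of J is P(2) + Q(4) − 1 = -192 − 1056 − 1 = -1249, attained at (2, 4).

-1249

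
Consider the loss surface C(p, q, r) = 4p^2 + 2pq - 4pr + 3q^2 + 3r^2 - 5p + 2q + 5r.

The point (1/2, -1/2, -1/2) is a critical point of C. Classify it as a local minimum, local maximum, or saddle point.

local minimum

The Hessian is constant: H = [[8, 2, -4], [2, 6, 0], [-4, 0, 6]].
Leading principal minors: Δ₁ = 8, Δ₂ = 44, Δ₃ = 168.
All leading minors are positive, so H is positive definite: a local minimum.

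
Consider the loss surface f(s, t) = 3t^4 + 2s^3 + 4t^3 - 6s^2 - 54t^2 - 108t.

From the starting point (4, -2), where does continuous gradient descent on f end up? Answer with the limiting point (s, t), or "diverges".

(2, -3)

f is separable, so gradient descent decouples: s follows -∂f/∂s, t follows -∂f/∂t.
∂f/∂s = 6s(s - 2); at s=4 this is 48, so s decreases.
∂f/∂t = 12(t - 3)(t + 1)(t + 3); at t=-2 this is 60, so t decreases.
s converges to its nearest critical value 2 (a local min of the s-part); t converges to -3. The iterate converges to (2, -3).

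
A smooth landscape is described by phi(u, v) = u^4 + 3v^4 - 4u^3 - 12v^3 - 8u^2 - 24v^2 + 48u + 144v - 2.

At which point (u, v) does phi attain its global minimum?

phi(u,v) separates as P(u) + Q(v) − 2, so its minimum is min P + min Q − 2.
P'(u) = 4(u - 3)(u - 2)(u + 2) vanishes at u ∈ {-2, 2, 3}; Q'(v) = 12(v - 3)(v - 2)(v + 2) vanishes at v ∈ {-2, 2, 3}.
Local minima of P (where P''>0): P(-2)=-80, P(3)=45. Local minima of Q: Q(-2)=-240, Q(3)=135.
So the global minimum of phi is P(-2) + Q(-2) − 2 = -80 − 240 − 2 = -322, attained at (-2, -2).

(-2, -2)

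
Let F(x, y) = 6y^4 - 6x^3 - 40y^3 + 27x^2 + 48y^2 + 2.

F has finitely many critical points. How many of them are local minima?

2

F separates as a function of x plus a function of y, so ∇F=0 decouples.
∂F/∂x = -18x(x - 3) = 0 at x ∈ {0, 3}; ∂F/∂y = 24y(y - 4)(y - 1) = 0 at y ∈ {0, 1, 4}.
The Hessian is diagonal: diag(F_xx, F_yy). Second derivatives: F_xx(0)=54, F_xx(3)=-54; F_yy(0)=96, F_yy(1)=-72, F_yy(4)=288.
Local minima occur where both diagonal entries positive: (0, 0), (0, 4). Count: 2.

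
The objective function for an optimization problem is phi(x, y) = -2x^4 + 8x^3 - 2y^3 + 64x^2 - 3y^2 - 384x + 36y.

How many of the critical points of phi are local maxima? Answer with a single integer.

2

phi separates as a function of x plus a function of y, so ∇phi=0 decouples.
∂phi/∂x = -8(x - 4)(x - 3)(x + 4) = 0 at x ∈ {-4, 3, 4}; ∂phi/∂y = -6(y - 2)(y + 3) = 0 at y ∈ {-3, 2}.
The Hessian is diagonal: diag(phi_xx, phi_yy). Second derivatives: phi_xx(-4)=-448, phi_xx(3)=56, phi_xx(4)=-64; phi_yy(-3)=30, phi_yy(2)=-30.
Local maxima occur where both diagonal entries negative: (-4, 2), (4, 2). Count: 2.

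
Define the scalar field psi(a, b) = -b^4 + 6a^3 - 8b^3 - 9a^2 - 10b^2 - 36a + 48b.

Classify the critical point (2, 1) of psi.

The mixed partial ∂²psi/∂a∂b is 0, so the Hessian at any point is diag(psi_aa, psi_bb) = diag(18(2a - 1), -4(3b^2 + 12b + 5)).
At (2, 1): H = diag(54, -80).
The eigenvalues have opposite signs, so H is indefinite: a saddle point.

saddle point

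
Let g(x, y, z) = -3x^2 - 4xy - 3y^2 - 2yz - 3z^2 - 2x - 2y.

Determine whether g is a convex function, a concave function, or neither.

g is quadratic, so its Hessian is the constant matrix H = [[-6, -4, 0], [-4, -6, -2], [0, -2, -6]].
Leading principal minors: -6, 20, -96.
Signs alternate −, +, − ⇒ H ≺ 0 ⇒ concave.

concave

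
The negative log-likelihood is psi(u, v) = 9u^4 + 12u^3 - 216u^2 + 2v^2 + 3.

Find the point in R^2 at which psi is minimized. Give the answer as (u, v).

(-4, 0)

psi(u,v) separates as P(u) + Q(v) + 3, so its minimum is min P + min Q + 3.
P'(u) = 36u(u - 3)(u + 4) vanishes at u ∈ {-4, 0, 3}; Q'(v) = 4v vanishes at v ∈ {0}.
Local minima of P (where P''>0): P(-4)=-1920, P(3)=-891. Local minima of Q: Q(0)=0.
So the global minimum of psi is P(-4) + Q(0) + 3 = -1920 + 0 + 3 = -1917, attained at (-4, 0).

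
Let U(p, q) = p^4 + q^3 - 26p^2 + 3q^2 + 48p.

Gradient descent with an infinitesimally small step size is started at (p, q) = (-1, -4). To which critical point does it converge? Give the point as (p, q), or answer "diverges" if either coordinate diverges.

U is separable, so gradient descent decouples: p follows -∂U/∂p, q follows -∂U/∂q.
∂U/∂p = 4(p - 3)(p - 1)(p + 4); at p=-1 this is 96, so p decreases.
∂U/∂q = 3q(q + 2); at q=-4 this is 24, so q decreases.
The q-coordinate has no critical point in that direction and runs off to infinity.

diverges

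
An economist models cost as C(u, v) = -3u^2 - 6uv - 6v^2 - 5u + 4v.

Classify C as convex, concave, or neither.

concave

C is quadratic, so its Hessian is the constant matrix H = [[-6, -6], [-6, -12]].
det(H) = 36, tr(H) = -18.
det(H) > 0 and tr(H) < 0, so H is negative definite everywhere: concave.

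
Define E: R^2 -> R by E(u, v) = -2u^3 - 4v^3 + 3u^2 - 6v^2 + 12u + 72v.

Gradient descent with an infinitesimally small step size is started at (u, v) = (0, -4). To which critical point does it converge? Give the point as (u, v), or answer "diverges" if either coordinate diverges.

(-1, -3)

E is separable, so gradient descent decouples: u follows -∂E/∂u, v follows -∂E/∂v.
∂E/∂u = -6(u - 2)(u + 1); at u=0 this is 12, so u decreases.
∂E/∂v = -12(v - 2)(v + 3); at v=-4 this is -72, so v increases.
u converges to its nearest critical value -1 (a local min of the u-part); v converges to -3. The iterate converges to (-1, -3).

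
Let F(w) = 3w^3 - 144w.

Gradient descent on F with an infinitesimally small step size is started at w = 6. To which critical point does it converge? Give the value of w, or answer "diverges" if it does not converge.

F'(w) = 9(w - 4)(w + 4), so F'(6) = 180.
Gradient descent moves in the -F' direction, i.e. w is decreasing.
The nearest critical point in that direction is w = 4, where F'' = 72 > 0 (a local minimum). The iterate converges there.

4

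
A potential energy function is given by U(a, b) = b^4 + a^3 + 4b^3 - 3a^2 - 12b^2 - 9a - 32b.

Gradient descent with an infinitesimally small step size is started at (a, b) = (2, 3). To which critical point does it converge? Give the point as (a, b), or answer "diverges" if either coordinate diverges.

U is separable, so gradient descent decouples: a follows -∂U/∂a, b follows -∂U/∂b.
∂U/∂a = 3(a - 3)(a + 1); at a=2 this is -9, so a increases.
∂U/∂b = 4(b - 2)(b + 1)(b + 4); at b=3 this is 112, so b decreases.
a converges to its nearest critical value 3 (a local min of the a-part); b converges to 2. The iterate converges to (3, 2).

(3, 2)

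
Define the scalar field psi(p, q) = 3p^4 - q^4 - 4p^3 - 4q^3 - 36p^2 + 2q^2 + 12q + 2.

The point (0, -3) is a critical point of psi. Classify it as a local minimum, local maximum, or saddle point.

local maximum

The mixed partial ∂²psi/∂p∂q is 0, so the Hessian at any point is diag(psi_pp, psi_qq) = diag(12(3p^2 - 2p - 6), 4(-3q^2 - 6q + 1)).
At (0, -3): H = diag(-72, -32).
Both eigenvalues are negative, so H is negative definite: a local maximum.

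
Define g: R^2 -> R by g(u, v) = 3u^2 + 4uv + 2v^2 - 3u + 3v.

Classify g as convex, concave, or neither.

convex

g is quadratic, so its Hessian is the constant matrix H = [[6, 4], [4, 4]].
det(H) = 8, tr(H) = 10.
det(H) > 0 and tr(H) > 0, so H is positive definite everywhere: convex.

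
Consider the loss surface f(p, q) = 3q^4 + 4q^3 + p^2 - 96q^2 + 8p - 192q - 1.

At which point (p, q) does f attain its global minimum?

(-4, 4)

f(p,q) separates as A(p) + B(q) − 1, so its minimum is min A + min B − 1.
A'(p) = 2p + 8 vanishes at p ∈ {-4}; B'(q) = 12(q - 4)(q + 1)(q + 4) vanishes at q ∈ {-4, -1, 4}.
Local minima of A (where A''>0): A(-4)=-16. Local minima of B: B(-4)=-256, B(4)=-1280.
So the global minimum of f is A(-4) + B(4) − 1 = -16 − 1280 − 1 = -1297, attained at (-4, 4).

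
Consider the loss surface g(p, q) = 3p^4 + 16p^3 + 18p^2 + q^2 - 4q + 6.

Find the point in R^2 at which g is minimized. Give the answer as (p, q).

(-3, 2)

g(p,q) separates as A(p) + B(q) + 6, so its minimum is min A + min B + 6.
A'(p) = 12p(p + 1)(p + 3) vanishes at p ∈ {-3, -1, 0}; B'(q) = 2q - 4 vanishes at q ∈ {2}.
Local minima of A (where A''>0): A(-3)=-27, A(0)=0. Local minima of B: B(2)=-4.
So the global minimum of g is A(-3) + B(2) + 6 = -27 − 4 + 6 = -25, attained at (-3, 2).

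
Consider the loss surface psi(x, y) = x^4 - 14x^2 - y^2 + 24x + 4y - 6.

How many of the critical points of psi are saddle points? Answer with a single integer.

2

psi separates as a function of x plus a function of y, so ∇psi=0 decouples.
∂psi/∂x = 4(x - 2)(x - 1)(x + 3) = 0 at x ∈ {-3, 1, 2}; ∂psi/∂y = -2(y - 2) = 0 at y ∈ {2}.
The Hessian is diagonal: diag(psi_xx, psi_yy). Second derivatives: psi_xx(-3)=80, psi_xx(1)=-16, psi_xx(2)=20; psi_yy(2)=-2.
Saddle points occur where the two diagonal entries have opposite signs: (-3, 2), (2, 2). Count: 2.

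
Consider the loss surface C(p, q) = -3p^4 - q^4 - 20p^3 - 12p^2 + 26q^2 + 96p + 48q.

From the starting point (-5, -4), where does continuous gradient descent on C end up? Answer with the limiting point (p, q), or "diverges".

C is separable, so gradient descent decouples: p follows -∂C/∂p, q follows -∂C/∂q.
∂C/∂p = -12(p - 1)(p + 2)(p + 4); at p=-5 this is 216, so p decreases.
∂C/∂q = -4(q - 4)(q + 1)(q + 3); at q=-4 this is 96, so q decreases.
The p-coordinate has no critical point in that direction and runs off to infinity.

diverges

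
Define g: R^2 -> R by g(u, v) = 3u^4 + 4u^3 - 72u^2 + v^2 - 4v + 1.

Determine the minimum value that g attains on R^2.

-643

g(u,v) separates as P(u) + Q(v) + 1, so its minimum is min P + min Q + 1.
P'(u) = 12u(u - 3)(u + 4) vanishes at u ∈ {-4, 0, 3}; Q'(v) = 2v - 4 vanishes at v ∈ {2}.
Local minima of P (where P''>0): P(-4)=-640, P(3)=-297. Local minima of Q: Q(2)=-4.
So the global minimum of g is P(-4) + Q(2) + 1 = -640 − 4 + 1 = -643, attained at (-4, 2).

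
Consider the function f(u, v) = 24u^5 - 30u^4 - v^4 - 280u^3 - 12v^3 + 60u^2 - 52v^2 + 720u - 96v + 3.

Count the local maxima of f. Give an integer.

f separates as a function of u plus a function of v, so ∇f=0 decouples.
∂f/∂u = 120(u - 3)(u - 1)(u + 1)(u + 2) = 0 at u ∈ {-2, -1, 1, 3}; ∂f/∂v = -4(v + 2)(v + 3)(v + 4) = 0 at v ∈ {-4, -3, -2}.
The Hessian is diagonal: diag(f_uu, f_vv). Second derivatives: f_uu(-2)=-1800, f_uu(-1)=960, f_uu(1)=-1440, f_uu(3)=4800; f_vv(-4)=-8, f_vv(-3)=4, f_vv(-2)=-8.
Local maxima occur where both diagonal entries negative: (-2, -4), (-2, -2), (1, -4), (1, -2). Count: 4.

4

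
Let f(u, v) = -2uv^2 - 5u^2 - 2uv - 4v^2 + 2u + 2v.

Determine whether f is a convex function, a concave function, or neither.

The term -2uv^2 is cubic, so the Hessian is not constant.
∂²f/∂v² = -4u - 8, which takes both signs as u varies (negative for sufficiently large u). A diagonal entry of the Hessian changing sign means the Hessian is neither positive- nor negative-semidefinite on all of R^2.

neither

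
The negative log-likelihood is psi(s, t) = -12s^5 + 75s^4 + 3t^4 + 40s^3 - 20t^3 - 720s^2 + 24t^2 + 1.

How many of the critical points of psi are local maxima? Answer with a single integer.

psi separates as a function of s plus a function of t, so ∇psi=0 decouples.
∂psi/∂s = -60s(s - 4)(s - 3)(s + 2) = 0 at s ∈ {-2, 0, 3, 4}; ∂psi/∂t = 12t(t - 4)(t - 1) = 0 at t ∈ {0, 1, 4}.
The Hessian is diagonal: diag(psi_ss, psi_tt). Second derivatives: psi_ss(-2)=3600, psi_ss(0)=-1440, psi_ss(3)=900, psi_ss(4)=-1440; psi_tt(0)=48, psi_tt(1)=-36, psi_tt(4)=144.
Local maxima occur where both diagonal entries negative: (0, 1), (4, 1). Count: 2.

2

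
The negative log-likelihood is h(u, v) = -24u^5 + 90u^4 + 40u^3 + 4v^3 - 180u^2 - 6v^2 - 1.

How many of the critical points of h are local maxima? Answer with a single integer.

2

h separates as a function of u plus a function of v, so ∇h=0 decouples.
∂h/∂u = -120u(u - 3)(u - 1)(u + 1) = 0 at u ∈ {-1, 0, 1, 3}; ∂h/∂v = 12v(v - 1) = 0 at v ∈ {0, 1}.
The Hessian is diagonal: diag(h_uu, h_vv). Second derivatives: h_uu(-1)=960, h_uu(0)=-360, h_uu(1)=480, h_uu(3)=-2880; h_vv(0)=-12, h_vv(1)=12.
Local maxima occur where both diagonal entries negative: (0, 0), (3, 0). Count: 2.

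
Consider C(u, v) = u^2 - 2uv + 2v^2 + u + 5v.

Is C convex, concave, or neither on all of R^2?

convex

C is quadratic, so its Hessian is the constant matrix H = [[2, -2], [-2, 4]].
det(H) = 4, tr(H) = 6.
det(H) > 0 and tr(H) > 0, so H is positive definite everywhere: convex.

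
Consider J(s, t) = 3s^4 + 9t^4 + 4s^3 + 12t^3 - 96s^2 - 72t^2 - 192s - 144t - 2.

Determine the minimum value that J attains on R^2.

-1618

J(s,t) separates as P(s) + Q(t) − 2, so its minimum is min P + min Q − 2.
P'(s) = 12(s - 4)(s + 1)(s + 4) vanishes at s ∈ {-4, -1, 4}; Q'(t) = 36(t - 2)(t + 1)(t + 2) vanishes at t ∈ {-2, -1, 2}.
Local minima of P (where P''>0): P(-4)=-256, P(4)=-1280. Local minima of Q: Q(-2)=48, Q(2)=-336.
So the global minimum of J is P(4) + Q(2) − 2 = -1280 − 336 − 2 = -1618, attained at (4, 2).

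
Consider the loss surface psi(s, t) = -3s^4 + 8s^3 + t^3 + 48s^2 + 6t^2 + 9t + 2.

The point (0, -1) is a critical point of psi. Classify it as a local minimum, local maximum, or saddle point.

local minimum

The mixed partial ∂²psi/∂s∂t is 0, so the Hessian at any point is diag(psi_ss, psi_tt) = diag(12(-3s^2 + 4s + 8), 6(t + 2)).
At (0, -1): H = diag(96, 6).
Both eigenvalues are positive, so H is positive definite: a local minimum.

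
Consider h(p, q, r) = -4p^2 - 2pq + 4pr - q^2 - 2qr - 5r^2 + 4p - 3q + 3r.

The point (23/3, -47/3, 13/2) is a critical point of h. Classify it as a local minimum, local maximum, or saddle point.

The Hessian is constant: H = [[-8, -2, 4], [-2, -2, -2], [4, -2, -10]].
Leading principal minors: Δ₁ = -8, Δ₂ = 12, Δ₃ = -24.
The minors alternate sign starting negative (−, +, −), so H is negative definite: a local maximum.

local maximum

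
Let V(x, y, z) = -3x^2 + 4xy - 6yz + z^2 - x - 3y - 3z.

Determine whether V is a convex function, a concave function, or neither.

V is quadratic, so its Hessian is the constant matrix H = [[-6, 4, 0], [4, 0, -6], [0, -6, 2]].
Leading principal minors: -6, -16, 184.
Neither pattern holds ⇒ H is indefinite ⇒ neither convex nor concave.

neither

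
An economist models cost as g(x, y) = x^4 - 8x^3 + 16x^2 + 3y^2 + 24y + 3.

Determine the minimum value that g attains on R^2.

-45

g(x,y) separates as P(x) + Q(y) + 3, so its minimum is min P + min Q + 3.
P'(x) = 4x(x - 4)(x - 2) vanishes at x ∈ {0, 2, 4}; Q'(y) = 6y + 24 vanishes at y ∈ {-4}.
Local minima of P (where P''>0): P(0)=0, P(4)=0. Local minima of Q: Q(-4)=-48.
So the global minimum of g is P(0) + Q(-4) + 3 = 0 − 48 + 3 = -45, attained at (0, -4).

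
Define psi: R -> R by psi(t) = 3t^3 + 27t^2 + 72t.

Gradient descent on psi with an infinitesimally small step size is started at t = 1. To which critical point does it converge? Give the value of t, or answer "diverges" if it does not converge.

-2

psi'(t) = 9(t + 2)(t + 4), so psi'(1) = 135.
Gradient descent moves in the -psi' direction, i.e. t is decreasing.
The nearest critical point in that direction is t = -2, where psi'' = 18 > 0 (a local minimum). The iterate converges there.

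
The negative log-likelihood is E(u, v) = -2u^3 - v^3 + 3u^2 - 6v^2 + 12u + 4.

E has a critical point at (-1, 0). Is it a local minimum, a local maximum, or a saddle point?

The mixed partial ∂²E/∂u∂v is 0, so the Hessian at any point is diag(E_uu, E_vv) = diag(6(-2u + 1), -6(v + 2)).
At (-1, 0): H = diag(18, -12).
The eigenvalues have opposite signs, so H is indefinite: a saddle point.

saddle point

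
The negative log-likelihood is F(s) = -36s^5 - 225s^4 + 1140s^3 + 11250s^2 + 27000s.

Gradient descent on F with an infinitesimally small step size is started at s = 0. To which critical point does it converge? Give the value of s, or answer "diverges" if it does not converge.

F'(s) = -180(s - 5)(s + 2)(s + 3)(s + 5), so F'(0) = 27000.
Gradient descent moves in the -F' direction, i.e. s is decreasing.
The nearest critical point in that direction is s = -2, where F'' = 3780 > 0 (a local minimum). The iterate converges there.

-2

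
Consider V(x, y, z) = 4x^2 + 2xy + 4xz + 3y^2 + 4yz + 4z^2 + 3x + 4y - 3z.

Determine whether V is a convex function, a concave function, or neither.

V is quadratic, so its Hessian is the constant matrix H = [[8, 2, 4], [2, 6, 4], [4, 4, 8]].
Leading principal minors: 8, 44, 192.
All positive ⇒ H ≻ 0 ⇒ convex.

convex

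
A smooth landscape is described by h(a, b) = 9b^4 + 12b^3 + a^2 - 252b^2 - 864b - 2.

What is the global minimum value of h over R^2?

-4418

h(a,b) separates as P(a) + Q(b) − 2, so its minimum is min P + min Q − 2.
P'(a) = 2a vanishes at a ∈ {0}; Q'(b) = 36(b - 4)(b + 2)(b + 3) vanishes at b ∈ {-3, -2, 4}.
Local minima of P (where P''>0): P(0)=0. Local minima of Q: Q(-3)=729, Q(4)=-4416.
So the global minimum of h is P(0) + Q(4) − 2 = 0 − 4416 − 2 = -4418, attained at (0, 4).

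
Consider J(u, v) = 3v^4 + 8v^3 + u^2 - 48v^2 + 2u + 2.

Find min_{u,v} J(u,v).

-511

J(u,v) separates as P(u) + Q(v) + 2, so its minimum is min P + min Q + 2.
P'(u) = 2u + 2 vanishes at u ∈ {-1}; Q'(v) = 12v(v - 2)(v + 4) vanishes at v ∈ {-4, 0, 2}.
Local minima of P (where P''>0): P(-1)=-1. Local minima of Q: Q(-4)=-512, Q(2)=-80.
So the global minimum of J is P(-1) + Q(-4) + 2 = -1 − 512 + 2 = -511, attained at (-1, -4).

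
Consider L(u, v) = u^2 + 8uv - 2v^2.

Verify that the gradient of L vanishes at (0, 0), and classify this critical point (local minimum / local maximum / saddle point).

∇L = (2u + 8v, 8u - 4v); substituting (0, 0) gives ∇L = (0, 0), so (0, 0) is indeed a critical point.
The Hessian of L is constant: H = [[2, 8], [8, -4]].
det(H) = 2·(-4) − 8² = -72.
Since det(H) < 0, H is indefinite and the critical point is a saddle point.

saddle point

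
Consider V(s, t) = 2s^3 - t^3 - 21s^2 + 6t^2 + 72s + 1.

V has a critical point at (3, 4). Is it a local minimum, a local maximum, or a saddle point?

local maximum

The mixed partial ∂²V/∂s∂t is 0, so the Hessian at any point is diag(V_ss, V_tt) = diag(6(2s - 7), 6(-t + 2)).
At (3, 4): H = diag(-6, -12).
Both eigenvalues are negative, so H is negative definite: a local maximum.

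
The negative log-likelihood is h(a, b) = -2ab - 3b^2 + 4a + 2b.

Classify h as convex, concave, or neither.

neither

h is quadratic, so its Hessian is the constant matrix H = [[0, -2], [-2, -6]].
det(H) = -4, tr(H) = -6.
det(H) < 0, so H is indefinite: neither convex nor concave.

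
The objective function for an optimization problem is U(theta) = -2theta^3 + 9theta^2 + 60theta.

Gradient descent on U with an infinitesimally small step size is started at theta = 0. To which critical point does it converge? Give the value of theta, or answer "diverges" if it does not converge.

U'(theta) = -6(theta - 5)(theta + 2), so U'(0) = 60.
Gradient descent moves in the -U' direction, i.e. theta is decreasing.
The nearest critical point in that direction is theta = -2, where U'' = 42 > 0 (a local minimum). The iterate converges there.

-2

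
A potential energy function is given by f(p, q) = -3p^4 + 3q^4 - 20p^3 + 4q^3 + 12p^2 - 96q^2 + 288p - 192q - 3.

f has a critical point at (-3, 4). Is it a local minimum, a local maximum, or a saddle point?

The mixed partial ∂²f/∂p∂q is 0, so the Hessian at any point is diag(f_pp, f_qq) = diag(12(-3p^2 - 10p + 2), 12(3q^2 + 2q - 16)).
At (-3, 4): H = diag(60, 480).
Both eigenvalues are positive, so H is positive definite: a local minimum.

local minimum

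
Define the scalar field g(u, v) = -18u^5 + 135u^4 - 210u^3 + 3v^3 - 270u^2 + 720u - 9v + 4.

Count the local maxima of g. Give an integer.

g separates as a function of u plus a function of v, so ∇g=0 decouples.
∂g/∂u = -90(u - 4)(u - 2)(u - 1)(u + 1) = 0 at u ∈ {-1, 1, 2, 4}; ∂g/∂v = 9(v - 1)(v + 1) = 0 at v ∈ {-1, 1}.
The Hessian is diagonal: diag(g_uu, g_vv). Second derivatives: g_uu(-1)=2700, g_uu(1)=-540, g_uu(2)=540, g_uu(4)=-2700; g_vv(-1)=-18, g_vv(1)=18.
Local maxima occur where both diagonal entries negative: (1, -1), (4, -1). Count: 2.

2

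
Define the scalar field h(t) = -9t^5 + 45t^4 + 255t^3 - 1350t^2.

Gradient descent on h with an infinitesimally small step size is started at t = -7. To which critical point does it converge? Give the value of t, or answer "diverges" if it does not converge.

-4

h'(t) = -45t(t - 5)(t - 3)(t + 4), so h'(-7) = -113400.
Gradient descent moves in the -h' direction, i.e. t is increasing.
The nearest critical point in that direction is t = -4, where h'' = 11340 > 0 (a local minimum). The iterate converges there.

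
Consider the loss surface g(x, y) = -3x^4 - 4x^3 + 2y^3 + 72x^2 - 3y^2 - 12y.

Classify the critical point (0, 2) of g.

local minimum

The mixed partial ∂²g/∂x∂y is 0, so the Hessian at any point is diag(g_xx, g_yy) = diag(12(-3x^2 - 2x + 12), 6(2y - 1)).
At (0, 2): H = diag(144, 18).
Both eigenvalues are positive, so H is positive definite: a local minimum.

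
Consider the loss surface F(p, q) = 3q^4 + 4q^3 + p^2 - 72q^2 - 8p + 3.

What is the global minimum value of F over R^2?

-653

F(p,q) separates as A(p) + B(q) + 3, so its minimum is min A + min B + 3.
A'(p) = 2p - 8 vanishes at p ∈ {4}; B'(q) = 12q(q - 3)(q + 4) vanishes at q ∈ {-4, 0, 3}.
Local minima of A (where A''>0): A(4)=-16. Local minima of B: B(-4)=-640, B(3)=-297.
So the global minimum of F is A(4) + B(-4) + 3 = -16 − 640 + 3 = -653, attained at (4, -4).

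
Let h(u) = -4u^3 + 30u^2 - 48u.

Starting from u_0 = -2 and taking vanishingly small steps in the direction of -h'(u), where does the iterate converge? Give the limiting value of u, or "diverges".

1

h'(u) = -12(u - 4)(u - 1), so h'(-2) = -216.
Gradient descent moves in the -h' direction, i.e. u is increasing.
The nearest critical point in that direction is u = 1, where h'' = 36 > 0 (a local minimum). The iterate converges there.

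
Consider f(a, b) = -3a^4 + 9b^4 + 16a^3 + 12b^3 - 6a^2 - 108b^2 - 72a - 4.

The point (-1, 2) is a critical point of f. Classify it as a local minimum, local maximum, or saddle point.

The mixed partial ∂²f/∂a∂b is 0, so the Hessian at any point is diag(f_aa, f_bb) = diag(12(-3a^2 + 8a - 1), 36(3b^2 + 2b - 6)).
At (-1, 2): H = diag(-144, 360).
The eigenvalues have opposite signs, so H is indefinite: a saddle point.

saddle point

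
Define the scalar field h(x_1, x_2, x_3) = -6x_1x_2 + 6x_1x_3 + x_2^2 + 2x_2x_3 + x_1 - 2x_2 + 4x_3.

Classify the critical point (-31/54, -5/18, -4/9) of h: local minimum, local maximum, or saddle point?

saddle point

The Hessian is constant: H = [[0, -6, 6], [-6, 2, 2], [6, 2, 0]].
Leading principal minors: Δ₁ = 0, Δ₂ = -36, Δ₃ = -216.
The minors fit neither the all-positive nor the alternating-sign pattern, so H is indefinite: a saddle point.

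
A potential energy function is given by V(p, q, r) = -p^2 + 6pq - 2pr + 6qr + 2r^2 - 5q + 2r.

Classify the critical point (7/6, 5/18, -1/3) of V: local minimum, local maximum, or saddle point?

The Hessian is constant: H = [[-2, 6, -2], [6, 0, 6], [-2, 6, 4]].
Leading principal minors: Δ₁ = -2, Δ₂ = -36, Δ₃ = -216.
The minors fit neither the all-positive nor the alternating-sign pattern, so H is indefinite: a saddle point.

saddle point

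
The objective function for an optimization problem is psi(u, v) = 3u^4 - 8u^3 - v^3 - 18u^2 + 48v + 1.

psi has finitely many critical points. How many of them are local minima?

psi separates as a function of u plus a function of v, so ∇psi=0 decouples.
∂psi/∂u = 12u(u - 3)(u + 1) = 0 at u ∈ {-1, 0, 3}; ∂psi/∂v = -3(v - 4)(v + 4) = 0 at v ∈ {-4, 4}.
The Hessian is diagonal: diag(psi_uu, psi_vv). Second derivatives: psi_uu(-1)=48, psi_uu(0)=-36, psi_uu(3)=144; psi_vv(-4)=24, psi_vv(4)=-24.
Local minima occur where both diagonal entries positive: (-1, -4), (3, -4). Count: 2.

2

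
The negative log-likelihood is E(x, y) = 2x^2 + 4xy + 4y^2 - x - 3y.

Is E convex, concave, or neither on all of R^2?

convex

E is quadratic, so its Hessian is the constant matrix H = [[4, 4], [4, 8]].
det(H) = 16, tr(H) = 12.
det(H) > 0 and tr(H) > 0, so H is positive definite everywhere: convex.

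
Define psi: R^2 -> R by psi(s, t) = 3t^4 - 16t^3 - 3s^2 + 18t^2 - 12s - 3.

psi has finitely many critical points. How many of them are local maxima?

psi separates as a function of s plus a function of t, so ∇psi=0 decouples.
∂psi/∂s = -6(s + 2) = 0 at s ∈ {-2}; ∂psi/∂t = 12t(t - 3)(t - 1) = 0 at t ∈ {0, 1, 3}.
The Hessian is diagonal: diag(psi_ss, psi_tt). Second derivatives: psi_ss(-2)=-6; psi_tt(0)=36, psi_tt(1)=-24, psi_tt(3)=72.
Local maxima occur where both diagonal entries negative: (-2, 1). Count: 1.

1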